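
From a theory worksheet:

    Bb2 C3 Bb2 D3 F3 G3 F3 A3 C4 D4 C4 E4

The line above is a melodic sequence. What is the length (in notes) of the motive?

There are 12 notes; a 4-note unit gives 3 cells:
Bb2 C3 Bb2 D3 | F3 G3 F3 A3 | C4 D4 C4 E4
That's a consistent up a 5th shift per cell, and no other grouping gives one.

4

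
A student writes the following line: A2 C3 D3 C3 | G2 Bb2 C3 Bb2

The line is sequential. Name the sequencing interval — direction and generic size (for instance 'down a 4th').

down a 2nd

With a 4-note motive the entries are A2, G2, each down a 2nd from the previous.
A2 to G2 is down a 2nd.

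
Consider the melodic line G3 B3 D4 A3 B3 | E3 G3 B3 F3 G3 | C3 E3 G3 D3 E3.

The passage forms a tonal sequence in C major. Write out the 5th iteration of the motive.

The 5-note cells begin on G3, E3, C3 — each down a 3rd from the last.
Carrying on: A2 → F2.
Statement 5 starts on F2 and keeps the same diatonic contour: F2 A2 C3 G2 A2.

F2 A2 C3 G2 A2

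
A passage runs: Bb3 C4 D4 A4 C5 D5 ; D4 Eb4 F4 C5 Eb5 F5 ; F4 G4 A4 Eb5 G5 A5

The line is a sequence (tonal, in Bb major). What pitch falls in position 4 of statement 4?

G5

Grouping in 6s, the 4th note of each cell is A4, C5, Eb5.
One more up a 3rd gives G5.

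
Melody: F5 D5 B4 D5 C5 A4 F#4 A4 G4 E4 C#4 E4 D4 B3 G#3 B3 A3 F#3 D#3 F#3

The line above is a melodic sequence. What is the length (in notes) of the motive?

20 notes total. Splitting into 5 groups of 4:
F5 D5 B4 D5 | C5 A4 F#4 A4 | G4 E4 C#4 E4 | D4 B3 G#3 B3 | A3 F#3 D#3 F#3
Each cell is the previous one down a 4th — so the unit is 4 notes.

4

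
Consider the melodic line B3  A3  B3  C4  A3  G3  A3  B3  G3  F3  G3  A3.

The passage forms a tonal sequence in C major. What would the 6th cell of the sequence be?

The 4-note cells begin on B3, A3, G3 — each down a 2nd from the last.
Extending down a 2nd: F3 → E3 → D3.
Statement 6 starts on D3 and keeps the same diatonic contour: D3 C3 D3 E3.

D3 C3 D3 E3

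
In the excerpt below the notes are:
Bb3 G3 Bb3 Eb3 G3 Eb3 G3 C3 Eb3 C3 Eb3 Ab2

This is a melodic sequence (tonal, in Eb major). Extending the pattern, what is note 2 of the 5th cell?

With 4-note cells, note 2 of each statement runs G3, Eb3, C3.
Carrying that down a 3rd forward: Ab2 → F2.

F2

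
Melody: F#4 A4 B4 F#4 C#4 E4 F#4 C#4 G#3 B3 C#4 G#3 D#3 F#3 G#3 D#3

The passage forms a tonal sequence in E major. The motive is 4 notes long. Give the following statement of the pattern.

A2 C#3 D#3 A2

With a 4-note motive the entries are F#4, C#4, G#3, D#3, each down a 4th from the previous.
So cell 5 is A2 C#3 D#3 A2.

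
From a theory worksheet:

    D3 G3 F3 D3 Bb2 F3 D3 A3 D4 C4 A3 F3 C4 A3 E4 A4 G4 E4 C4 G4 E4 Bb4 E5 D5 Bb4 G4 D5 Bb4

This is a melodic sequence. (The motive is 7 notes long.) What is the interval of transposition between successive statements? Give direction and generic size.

up a 5th

With a 7-note motive the entries are D3, A3, E4, Bb4, each up a 5th from the previous.
From D3 to A3: up a 5th.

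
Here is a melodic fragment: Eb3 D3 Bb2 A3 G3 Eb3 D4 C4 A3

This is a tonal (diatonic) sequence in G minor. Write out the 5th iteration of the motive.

C5 Bb4 G4

Taking 3-note groups, the heads are Eb3, A3, D4: the pattern moves up a 4th.
Continuing the starts: G4 → C5.
Statement 5 starts on C5 and keeps the same diatonic contour: C5 Bb4 G4.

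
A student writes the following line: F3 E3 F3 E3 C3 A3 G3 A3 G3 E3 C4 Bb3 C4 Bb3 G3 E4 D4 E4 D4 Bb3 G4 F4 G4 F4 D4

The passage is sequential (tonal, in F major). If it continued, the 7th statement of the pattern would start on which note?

Taking 5-note groups, the heads are F3, A3, C4, E4, G4: the pattern moves up a 3rd.
Continuing: Bb4 → D5. Statement 7 starts on D5.

D5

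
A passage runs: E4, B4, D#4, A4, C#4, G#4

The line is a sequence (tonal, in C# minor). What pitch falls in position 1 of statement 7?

F#3

The unit is 2 notes. Position-1 pitches of the 3 shown cells: E4, D#4, C#4.
Carrying that down a 2nd forward: B3 → A3 → G#3 → F#3.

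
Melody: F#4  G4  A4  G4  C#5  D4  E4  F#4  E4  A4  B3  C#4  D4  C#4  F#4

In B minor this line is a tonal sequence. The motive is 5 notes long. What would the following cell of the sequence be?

Unit = 5 notes; the statements start on F#4, D4, B3, moving down a 3rd each time.
From G3 the diatonic shape gives G3 A3 B3 A3 D4.

G3 A3 B3 A3 D4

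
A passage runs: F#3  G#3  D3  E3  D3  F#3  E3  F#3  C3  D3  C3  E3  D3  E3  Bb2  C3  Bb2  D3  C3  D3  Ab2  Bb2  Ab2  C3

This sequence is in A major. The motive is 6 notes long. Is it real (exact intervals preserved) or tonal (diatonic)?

real

Each cell has the same semitone pattern (2, -6, 2, -2, 4) — intervals are preserved exactly.
And C3 lies outside A major, so the sequence is real rather than tonal.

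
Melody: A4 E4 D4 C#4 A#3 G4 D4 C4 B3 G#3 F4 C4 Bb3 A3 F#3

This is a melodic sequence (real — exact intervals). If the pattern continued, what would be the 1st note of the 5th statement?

The unit is 5 notes. Position-1 pitches of the 3 shown cells: A4, G4, F4.
Each moves down a 2nd. Continuing: Eb4 → Db4.

Db4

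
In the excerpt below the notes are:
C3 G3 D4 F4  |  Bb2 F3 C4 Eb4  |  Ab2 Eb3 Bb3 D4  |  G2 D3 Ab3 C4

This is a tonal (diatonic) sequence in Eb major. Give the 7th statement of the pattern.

D2 Ab2 Eb3 G3

Unit = 4 notes; the statements start on C3, Bb2, Ab2, G2, moving down a 2nd each time.
Extending down a 2nd: F2 → Eb2 → D2.
From D2 the diatonic shape gives D2 Ab2 Eb3 G3.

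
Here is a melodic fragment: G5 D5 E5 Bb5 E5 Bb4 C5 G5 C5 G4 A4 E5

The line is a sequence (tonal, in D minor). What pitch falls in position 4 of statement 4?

C5

The unit is 4 notes. Position-4 pitches of the 3 shown cells: Bb5, G5, E5.
Each moves down a 3rd; the next is C5.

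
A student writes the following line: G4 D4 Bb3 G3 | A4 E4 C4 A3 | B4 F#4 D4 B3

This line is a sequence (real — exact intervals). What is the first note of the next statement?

With a 4-note motive the entries are G4, A4, B4, each up a 2nd from the previous.
One more step up a 2nd gives C#5.

C#5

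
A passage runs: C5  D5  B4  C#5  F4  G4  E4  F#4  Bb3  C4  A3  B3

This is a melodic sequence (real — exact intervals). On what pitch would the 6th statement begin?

The 4-note cells begin on C5, F4, Bb3 — each down a 5th from the last.
Continuing: Eb3 → Ab2 → Db2. Statement 6 starts on Db2.

Db2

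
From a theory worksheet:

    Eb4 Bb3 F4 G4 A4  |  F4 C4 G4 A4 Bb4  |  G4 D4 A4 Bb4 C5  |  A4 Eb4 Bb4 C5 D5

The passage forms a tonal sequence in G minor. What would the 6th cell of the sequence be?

With a 5-note motive the entries are Eb4, F4, G4, A4, each up a 2nd from the previous.
Continuing the starts: Bb4 → C5.
So cell 6 is C5 G4 D5 Eb5 F5.

C5 G4 D5 Eb5 F5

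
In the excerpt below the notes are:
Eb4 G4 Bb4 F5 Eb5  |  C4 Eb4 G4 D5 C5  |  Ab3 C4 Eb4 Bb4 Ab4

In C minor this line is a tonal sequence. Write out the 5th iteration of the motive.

With a 5-note motive the entries are Eb4, C4, Ab3, each down a 3rd from the previous.
Carrying on: F3 → D3.
So cell 5 is D3 F3 Ab3 Eb4 D4.

D3 F3 Ab3 Eb4 D4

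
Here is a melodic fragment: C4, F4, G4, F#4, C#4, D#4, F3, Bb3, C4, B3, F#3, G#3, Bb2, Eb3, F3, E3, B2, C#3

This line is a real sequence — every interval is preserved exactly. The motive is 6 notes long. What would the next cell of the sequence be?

With a 6-note motive the entries are C4, F3, Bb2, each down a 5th from the previous.
From Eb2 the exact shape gives Eb2 Ab2 Bb2 A2 E2 F#2.

Eb2 Ab2 Bb2 A2 E2 F#2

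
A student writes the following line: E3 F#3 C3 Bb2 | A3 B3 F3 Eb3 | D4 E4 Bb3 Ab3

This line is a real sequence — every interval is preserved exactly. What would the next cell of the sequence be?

G4 A4 Eb4 Db4

With a 4-note motive the entries are E3, A3, D4, each up a 4th from the previous.
So cell 4 is G4 A4 Eb4 Db4.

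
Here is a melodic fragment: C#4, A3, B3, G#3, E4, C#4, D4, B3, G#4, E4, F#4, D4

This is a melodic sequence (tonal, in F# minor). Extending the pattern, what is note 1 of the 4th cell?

B4

The unit is 4 notes. Position-1 pitches of the 3 shown cells: C#4, E4, G#4.
Each moves up a 3rd; the next is B4.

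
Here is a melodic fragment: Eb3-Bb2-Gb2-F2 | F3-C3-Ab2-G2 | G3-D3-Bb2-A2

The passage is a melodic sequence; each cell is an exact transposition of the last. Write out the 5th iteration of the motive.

Taking 4-note groups, the heads are Eb3, F3, G3: the pattern moves up a 2nd.
Extending up a 2nd: A3 → B3.
Statement 5 starts on B3 and keeps the same exact contour: B3 F#3 D3 C#3.

B3 F#3 D3 C#3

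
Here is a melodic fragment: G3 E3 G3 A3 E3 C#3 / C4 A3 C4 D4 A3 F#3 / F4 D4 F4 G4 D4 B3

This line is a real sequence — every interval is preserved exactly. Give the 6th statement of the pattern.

Ab5 F5 Ab5 Bb5 F5 D5

With a 6-note motive the entries are G3, C4, F4, each up a 4th from the previous.
Extending up a 4th: Bb4 → Eb5 → Ab5.
Statement 6 starts on Ab5 and keeps the same exact contour: Ab5 F5 Ab5 Bb5 F5 D5.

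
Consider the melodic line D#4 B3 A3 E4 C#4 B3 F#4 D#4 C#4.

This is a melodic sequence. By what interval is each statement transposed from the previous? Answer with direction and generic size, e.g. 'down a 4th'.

up a 2nd

Taking 3-note groups, the heads are D#4, E4, F#4: the pattern moves up a 2nd.
From D#4 to E4: up a 2nd.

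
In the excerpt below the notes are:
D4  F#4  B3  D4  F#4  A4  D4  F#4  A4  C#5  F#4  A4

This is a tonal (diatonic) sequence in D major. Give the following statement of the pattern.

With a 4-note motive the entries are D4, F#4, A4, each up a 3rd from the previous.
From C#5 the diatonic shape gives C#5 E5 A4 C#5.

C#5 E5 A4 C#5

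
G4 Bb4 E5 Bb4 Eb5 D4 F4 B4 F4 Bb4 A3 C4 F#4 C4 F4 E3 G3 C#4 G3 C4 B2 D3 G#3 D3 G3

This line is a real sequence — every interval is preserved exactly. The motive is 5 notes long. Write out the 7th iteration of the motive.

C#2 E2 A#2 E2 A2

Taking 5-note groups, the heads are G4, D4, A3, E3, B2: the pattern moves down a 4th.
Continuing the starts: F#2 → C#2.
So cell 7 is C#2 E2 A#2 E2 A2.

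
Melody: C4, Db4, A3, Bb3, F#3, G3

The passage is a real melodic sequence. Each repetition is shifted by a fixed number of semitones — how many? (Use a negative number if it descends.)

-3

Unit = 2 notes; the statements start on C4, A3, F#3, moving down a 3rd each time.
C4→A3 is 57 − 60 = -3 semitones.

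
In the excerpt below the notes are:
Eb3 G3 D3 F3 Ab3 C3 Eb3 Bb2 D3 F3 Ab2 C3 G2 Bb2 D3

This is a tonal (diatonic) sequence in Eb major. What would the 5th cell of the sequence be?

D2 F2 C2 Eb2 G2

With a 5-note motive the entries are Eb3, C3, Ab2, each down a 3rd from the previous.
Carrying on: F2 → D2.
From D2 the diatonic shape gives D2 F2 C2 Eb2 G2.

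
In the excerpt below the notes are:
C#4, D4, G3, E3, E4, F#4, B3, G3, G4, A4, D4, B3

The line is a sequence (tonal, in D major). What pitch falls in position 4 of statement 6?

With 4-note cells, note 4 of each statement runs E3, G3, B3.
Carrying that up a 3rd forward: D4 → F#4 → A4.

A4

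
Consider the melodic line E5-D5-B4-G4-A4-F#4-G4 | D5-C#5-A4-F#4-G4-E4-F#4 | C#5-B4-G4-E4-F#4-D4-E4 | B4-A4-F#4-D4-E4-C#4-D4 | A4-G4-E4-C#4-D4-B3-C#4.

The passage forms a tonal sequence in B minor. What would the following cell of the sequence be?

With a 7-note motive the entries are E5, D5, C#5, B4, A4, each down a 2nd from the previous.
From G4 the diatonic shape gives G4 F#4 D4 B3 C#4 A3 B3.

G4 F#4 D4 B3 C#4 A3 B3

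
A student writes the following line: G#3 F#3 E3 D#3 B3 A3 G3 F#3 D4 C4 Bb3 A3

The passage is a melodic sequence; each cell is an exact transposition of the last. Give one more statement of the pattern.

Taking 4-note groups, the heads are G#3, B3, D4: the pattern moves up a 3rd.
Statement 4 starts on F4 and keeps the same exact contour: F4 Eb4 Db4 C4.

F4 Eb4 Db4 C4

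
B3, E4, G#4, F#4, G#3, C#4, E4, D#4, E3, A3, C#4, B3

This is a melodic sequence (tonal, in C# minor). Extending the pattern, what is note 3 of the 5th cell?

F#3

With 4-note cells, note 3 of each statement runs G#4, E4, C#4.
Each moves down a 3rd. Continuing: A3 → F#3.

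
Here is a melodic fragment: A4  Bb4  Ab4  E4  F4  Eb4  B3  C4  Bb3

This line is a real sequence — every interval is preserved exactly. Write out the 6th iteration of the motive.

With a 3-note motive the entries are A4, E4, B3, each down a 4th from the previous.
Extending down a 4th: F#3 → C#3 → G#2.
From G#2 the exact shape gives G#2 A2 G2.

G#2 A2 G2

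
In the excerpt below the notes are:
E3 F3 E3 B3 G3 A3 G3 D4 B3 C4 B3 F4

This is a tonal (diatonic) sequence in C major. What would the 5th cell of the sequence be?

F4 G4 F4 C5

Taking 4-note groups, the heads are E3, G3, B3: the pattern moves up a 3rd.
Extending up a 3rd: D4 → F4.
Statement 5 starts on F4 and keeps the same diatonic contour: F4 G4 F4 C5.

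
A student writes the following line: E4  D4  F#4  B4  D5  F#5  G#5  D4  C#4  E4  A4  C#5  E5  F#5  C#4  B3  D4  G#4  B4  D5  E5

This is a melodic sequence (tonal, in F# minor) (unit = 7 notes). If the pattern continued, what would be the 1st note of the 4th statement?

The unit is 7 notes. Position-1 pitches of the 3 shown cells: E4, D4, C#4.
Each moves down a 2nd; the next is B3.

B3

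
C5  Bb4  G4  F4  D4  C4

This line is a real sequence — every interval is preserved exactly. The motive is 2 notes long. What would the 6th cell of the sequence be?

B2 A2

Unit = 2 notes; the statements start on C5, G4, D4, moving down a 4th each time.
Continuing the starts: A3 → E3 → B2.
From B2 the exact shape gives B2 A2.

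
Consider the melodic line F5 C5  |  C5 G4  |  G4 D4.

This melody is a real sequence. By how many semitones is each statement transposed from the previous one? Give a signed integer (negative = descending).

Taking 2-note groups, the heads are F5, C5, G4: the pattern moves down a 4th.
F5→C5 is 72 − 77 = -5 semitones.

-5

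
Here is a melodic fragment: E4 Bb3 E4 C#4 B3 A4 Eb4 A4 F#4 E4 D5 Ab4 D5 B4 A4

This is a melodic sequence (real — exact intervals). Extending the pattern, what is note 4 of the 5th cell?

Grouping in 5s, the 4th note of each cell is C#4, F#4, B4.
Each moves up a 4th. Continuing: E5 → A5.

A5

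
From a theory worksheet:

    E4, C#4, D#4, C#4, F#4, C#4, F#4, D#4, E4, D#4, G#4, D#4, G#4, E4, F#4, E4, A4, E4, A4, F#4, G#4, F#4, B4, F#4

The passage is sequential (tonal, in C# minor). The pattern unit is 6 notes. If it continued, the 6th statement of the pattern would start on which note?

Unit = 6 notes; the statements start on E4, F#4, G#4, A4, moving up a 2nd each time.
Continuing: B4 → C#5. Statement 6 starts on C#5.

C#5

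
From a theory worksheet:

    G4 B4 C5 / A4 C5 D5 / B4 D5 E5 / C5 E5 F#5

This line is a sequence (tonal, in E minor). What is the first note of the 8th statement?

The 3-note cells begin on G4, A4, B4, C5 — each up a 2nd from the last.
Extending the heads up a 2nd: D5 → E5 → F#5 → G5.

G5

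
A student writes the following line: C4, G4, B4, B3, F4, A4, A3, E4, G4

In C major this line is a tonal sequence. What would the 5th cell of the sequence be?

F3 C4 E4

With a 3-note motive the entries are C4, B3, A3, each down a 2nd from the previous.
Extending down a 2nd: G3 → F3.
Statement 5 starts on F3 and keeps the same diatonic contour: F3 C4 E4.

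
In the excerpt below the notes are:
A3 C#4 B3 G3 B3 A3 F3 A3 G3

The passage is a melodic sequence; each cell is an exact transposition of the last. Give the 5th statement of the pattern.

Taking 3-note groups, the heads are A3, G3, F3: the pattern moves down a 2nd.
Continuing the starts: Eb3 → Db3.
From Db3 the exact shape gives Db3 F3 Eb3.

Db3 F3 Eb3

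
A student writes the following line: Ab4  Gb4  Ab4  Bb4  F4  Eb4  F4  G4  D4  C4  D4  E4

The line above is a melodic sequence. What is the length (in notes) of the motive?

4

Try groups of 4 (3 cells in 12 notes):
Ab4 Gb4 Ab4 Bb4 | F4 Eb4 F4 G4 | D4 C4 D4 E4
That's a consistent down a 3rd shift per cell, and no other grouping gives one.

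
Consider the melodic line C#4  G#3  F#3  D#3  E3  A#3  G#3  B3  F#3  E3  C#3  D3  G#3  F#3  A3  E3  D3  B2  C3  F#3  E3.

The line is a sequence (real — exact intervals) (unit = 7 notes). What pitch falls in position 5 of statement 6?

With 7-note cells, note 5 of each statement runs E3, D3, C3.
Extending down a 2nd: Bb2 → Ab2 → Gb2.

Gb2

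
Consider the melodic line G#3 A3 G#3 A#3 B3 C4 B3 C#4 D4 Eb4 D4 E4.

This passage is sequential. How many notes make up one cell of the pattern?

4

Try groups of 4 (3 cells in 12 notes):
G#3 A3 G#3 A#3 | B3 C4 B3 C#4 | D4 Eb4 D4 E4
That's a consistent up a 3rd shift per cell, and no other grouping gives one.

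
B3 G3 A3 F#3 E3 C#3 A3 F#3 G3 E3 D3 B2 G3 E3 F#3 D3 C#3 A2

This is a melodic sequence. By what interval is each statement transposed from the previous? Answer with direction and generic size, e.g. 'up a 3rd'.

down a 2nd

With a 6-note motive the entries are B3, A3, G3, each down a 2nd from the previous.
B3 to A3 is down a 2nd.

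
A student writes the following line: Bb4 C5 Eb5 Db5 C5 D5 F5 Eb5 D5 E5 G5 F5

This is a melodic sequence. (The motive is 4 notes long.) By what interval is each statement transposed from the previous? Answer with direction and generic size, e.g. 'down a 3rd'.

The 4-note cells begin on Bb4, C5, D5 — each up a 2nd from the last.
From Bb4 to C5: up a 2nd.

up a 2nd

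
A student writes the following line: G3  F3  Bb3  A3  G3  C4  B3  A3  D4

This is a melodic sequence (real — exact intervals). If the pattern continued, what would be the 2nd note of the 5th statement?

The unit is 3 notes. Position-2 pitches of the 3 shown cells: F3, G3, A3.
Extending up a 2nd: B3 → C#4.

C#4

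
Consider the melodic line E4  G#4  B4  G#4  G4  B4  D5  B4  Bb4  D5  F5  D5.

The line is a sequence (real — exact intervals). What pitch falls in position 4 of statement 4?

The unit is 4 notes. Position-4 pitches of the 3 shown cells: G#4, B4, D5.
One more up a 3rd gives F5.

F5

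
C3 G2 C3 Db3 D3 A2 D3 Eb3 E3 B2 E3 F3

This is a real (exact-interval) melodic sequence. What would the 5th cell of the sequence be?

Taking 4-note groups, the heads are C3, D3, E3: the pattern moves up a 2nd.
Continuing the starts: F#3 → G#3.
From G#3 the exact shape gives G#3 D#3 G#3 A3.

G#3 D#3 G#3 A3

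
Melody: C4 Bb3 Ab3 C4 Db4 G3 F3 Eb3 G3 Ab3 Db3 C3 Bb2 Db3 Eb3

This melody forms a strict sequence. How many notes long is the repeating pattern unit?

5

There are 15 notes; a 5-note unit gives 3 cells:
C4 Bb3 Ab3 C4 Db4 | G3 F3 Eb3 G3 Ab3 | Db3 C3 Bb2 Db3 Eb3
Each cell is the previous one down a 4th — so the unit is 5 notes.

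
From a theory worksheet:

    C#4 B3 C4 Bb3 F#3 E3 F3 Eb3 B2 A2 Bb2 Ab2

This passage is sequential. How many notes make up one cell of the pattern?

Try groups of 4 (3 cells in 12 notes):
C#4 B3 C4 Bb3 | F#3 E3 F3 Eb3 | B2 A2 Bb2 Ab2
Each cell is the previous one down a 5th — so the unit is 4 notes.

4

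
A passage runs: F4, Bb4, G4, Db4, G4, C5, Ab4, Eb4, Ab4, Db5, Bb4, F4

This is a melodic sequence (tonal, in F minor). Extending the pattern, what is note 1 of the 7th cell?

Eb5

Grouping in 4s, the 1st note of each cell is F4, G4, Ab4.
Each moves up a 2nd. Continuing: Bb4 → C5 → Db5 → Eb5.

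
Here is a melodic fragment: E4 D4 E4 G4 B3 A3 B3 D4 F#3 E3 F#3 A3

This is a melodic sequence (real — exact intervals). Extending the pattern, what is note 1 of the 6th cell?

D#2

Grouping in 4s, the 1st note of each cell is E4, B3, F#3.
Carrying that down a 4th forward: C#3 → G#2 → D#2.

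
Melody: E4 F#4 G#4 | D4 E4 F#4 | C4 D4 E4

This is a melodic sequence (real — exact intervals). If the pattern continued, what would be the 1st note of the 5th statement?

Ab3

With 3-note cells, note 1 of each statement runs E4, D4, C4.
Extending down a 2nd: Bb3 → Ab3.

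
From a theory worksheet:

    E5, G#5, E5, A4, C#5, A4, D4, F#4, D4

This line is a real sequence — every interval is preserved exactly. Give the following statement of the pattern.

Taking 3-note groups, the heads are E5, A4, D4: the pattern moves down a 5th.
Statement 4 starts on G3 and keeps the same exact contour: G3 B3 G3.

G3 B3 G3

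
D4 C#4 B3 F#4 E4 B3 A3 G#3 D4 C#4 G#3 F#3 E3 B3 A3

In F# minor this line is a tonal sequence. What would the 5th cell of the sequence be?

With a 5-note motive the entries are D4, B3, G#3, each down a 3rd from the previous.
Continuing the starts: E3 → C#3.
Statement 5 starts on C#3 and keeps the same diatonic contour: C#3 B2 A2 E3 D3.

C#3 B2 A2 E3 D3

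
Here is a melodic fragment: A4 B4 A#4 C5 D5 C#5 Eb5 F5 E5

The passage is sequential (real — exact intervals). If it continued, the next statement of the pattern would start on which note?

Gb5

Unit = 3 notes; the statements start on A4, C5, Eb5, moving up a 3rd each time.
The next head, up a 3rd from Eb5, is Gb5.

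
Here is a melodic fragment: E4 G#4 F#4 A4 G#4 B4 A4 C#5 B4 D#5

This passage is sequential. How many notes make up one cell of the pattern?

2

There are 10 notes; a 2-note unit gives 5 cells:
E4 G#4 | F#4 A4 | G#4 B4 | A4 C#5 | B4 D#5
Every group is a transposition up a 2nd of the one before; no shorter unit works.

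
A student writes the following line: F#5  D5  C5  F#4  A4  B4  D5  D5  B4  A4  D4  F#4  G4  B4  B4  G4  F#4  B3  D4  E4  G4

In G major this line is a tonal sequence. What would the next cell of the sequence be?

G4 E4 D4 G3 B3 C4 E4

With a 7-note motive the entries are F#5, D5, B4, each down a 3rd from the previous.
Statement 4 starts on G4 and keeps the same diatonic contour: G4 E4 D4 G3 B3 C4 E4.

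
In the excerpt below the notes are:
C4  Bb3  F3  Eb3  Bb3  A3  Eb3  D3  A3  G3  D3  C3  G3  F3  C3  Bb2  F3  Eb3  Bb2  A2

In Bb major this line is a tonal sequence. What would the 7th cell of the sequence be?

The 4-note cells begin on C4, Bb3, A3, G3, F3 — each down a 2nd from the last.
Continuing the starts: Eb3 → D3.
So cell 7 is D3 C3 G2 F2.

D3 C3 G2 F2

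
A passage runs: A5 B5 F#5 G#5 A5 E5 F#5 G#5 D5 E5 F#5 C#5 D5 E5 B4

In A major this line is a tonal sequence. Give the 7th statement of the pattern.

Unit = 3 notes; the statements start on A5, G#5, F#5, E5, D5, moving down a 2nd each time.
Extending down a 2nd: C#5 → B4.
From B4 the diatonic shape gives B4 C#5 G#4.

B4 C#5 G#4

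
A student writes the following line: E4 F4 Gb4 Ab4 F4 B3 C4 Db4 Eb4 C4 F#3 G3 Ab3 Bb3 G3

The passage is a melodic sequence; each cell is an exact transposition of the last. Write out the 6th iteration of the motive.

D#2 E2 F2 G2 E2

With a 5-note motive the entries are E4, B3, F#3, each down a 4th from the previous.
Continuing the starts: C#3 → G#2 → D#2.
From D#2 the exact shape gives D#2 E2 F2 G2 E2.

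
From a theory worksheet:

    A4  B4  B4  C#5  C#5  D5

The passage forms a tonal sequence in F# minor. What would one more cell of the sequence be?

Taking 2-note groups, the heads are A4, B4, C#5: the pattern moves up a 2nd.
So cell 4 is D5 E5.

D5 E5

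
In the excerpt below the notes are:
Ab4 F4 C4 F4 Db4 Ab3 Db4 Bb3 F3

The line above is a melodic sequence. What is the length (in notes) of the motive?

3

There are 9 notes; a 3-note unit gives 3 cells:
Ab4 F4 C4 | F4 Db4 Ab3 | Db4 Bb3 F3
Every group is a transposition down a 3rd of the one before; no shorter unit works.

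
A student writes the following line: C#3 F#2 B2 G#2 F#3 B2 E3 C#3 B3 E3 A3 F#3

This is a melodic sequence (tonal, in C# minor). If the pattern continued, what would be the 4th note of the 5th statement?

The unit is 4 notes. Position-4 pitches of the 3 shown cells: G#2, C#3, F#3.
Carrying that up a 4th forward: B3 → E4.

E4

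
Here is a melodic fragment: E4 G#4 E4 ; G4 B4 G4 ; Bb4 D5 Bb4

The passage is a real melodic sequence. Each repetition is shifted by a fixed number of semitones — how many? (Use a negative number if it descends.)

Unit = 3 notes; the statements start on E4, G4, Bb4, moving up a 3rd each time.
E4 to G4 spans +3 semitones.

3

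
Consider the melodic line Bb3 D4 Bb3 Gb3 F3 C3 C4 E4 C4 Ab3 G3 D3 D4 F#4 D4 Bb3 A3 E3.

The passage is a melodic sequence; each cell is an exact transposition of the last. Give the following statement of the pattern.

With a 6-note motive the entries are Bb3, C4, D4, each up a 2nd from the previous.
So cell 4 is E4 G#4 E4 C4 B3 F#3.

E4 G#4 E4 C4 B3 F#3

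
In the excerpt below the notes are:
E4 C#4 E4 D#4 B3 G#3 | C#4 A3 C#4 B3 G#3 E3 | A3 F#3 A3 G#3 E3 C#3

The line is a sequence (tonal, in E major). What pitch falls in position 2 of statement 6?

The unit is 6 notes. Position-2 pitches of the 3 shown cells: C#4, A3, F#3.
Each moves down a 3rd. Continuing: D#3 → B2 → G#2.

G#2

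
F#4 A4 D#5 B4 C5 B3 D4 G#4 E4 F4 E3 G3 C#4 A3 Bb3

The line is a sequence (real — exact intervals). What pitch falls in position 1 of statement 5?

D2

With 5-note cells, note 1 of each statement runs F#4, B3, E3.
Each moves down a 5th. Continuing: A2 → D2.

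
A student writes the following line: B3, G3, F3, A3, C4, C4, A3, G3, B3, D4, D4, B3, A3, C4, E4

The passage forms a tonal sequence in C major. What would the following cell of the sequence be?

E4 C4 B3 D4 F4

With a 5-note motive the entries are B3, C4, D4, each up a 2nd from the previous.
From E4 the diatonic shape gives E4 C4 B3 D4 F4.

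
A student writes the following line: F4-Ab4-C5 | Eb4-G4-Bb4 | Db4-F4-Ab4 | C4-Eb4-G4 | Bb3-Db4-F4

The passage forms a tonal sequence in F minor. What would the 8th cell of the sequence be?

F3 Ab3 C4

Unit = 3 notes; the statements start on F4, Eb4, Db4, C4, Bb3, moving down a 2nd each time.
Continuing the starts: Ab3 → G3 → F3.
So cell 8 is F3 Ab3 C4.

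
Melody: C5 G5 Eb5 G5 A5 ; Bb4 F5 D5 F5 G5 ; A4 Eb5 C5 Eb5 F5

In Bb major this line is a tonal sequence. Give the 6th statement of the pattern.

Eb4 Bb4 G4 Bb4 C5

The 5-note cells begin on C5, Bb4, A4 — each down a 2nd from the last.
Carrying on: G4 → F4 → Eb4.
From Eb4 the diatonic shape gives Eb4 Bb4 G4 Bb4 C5.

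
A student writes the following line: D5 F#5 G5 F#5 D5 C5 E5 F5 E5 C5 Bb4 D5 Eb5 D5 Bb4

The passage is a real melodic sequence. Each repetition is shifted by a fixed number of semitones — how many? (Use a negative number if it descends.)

Taking 5-note groups, the heads are D5, C5, Bb4: the pattern moves down a 2nd.
D5 to C5 spans -2 semitones.

-2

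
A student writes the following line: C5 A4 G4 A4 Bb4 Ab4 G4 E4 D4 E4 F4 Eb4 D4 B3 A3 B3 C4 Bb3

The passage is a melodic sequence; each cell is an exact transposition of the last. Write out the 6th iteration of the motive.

Taking 6-note groups, the heads are C5, G4, D4: the pattern moves down a 4th.
Carrying on: A3 → E3 → B2.
From B2 the exact shape gives B2 G#2 F#2 G#2 A2 G2.

B2 G#2 F#2 G#2 A2 G2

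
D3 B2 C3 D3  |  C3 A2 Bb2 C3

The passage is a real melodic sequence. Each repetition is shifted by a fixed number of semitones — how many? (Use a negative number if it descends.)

Unit = 4 notes; the statements start on D3, C3, moving down a 2nd each time.
D3 to C3 spans -2 semitones.

-2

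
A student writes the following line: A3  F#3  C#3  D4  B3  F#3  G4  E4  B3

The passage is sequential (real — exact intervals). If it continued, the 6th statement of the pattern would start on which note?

Unit = 3 notes; the statements start on A3, D4, G4, moving up a 4th each time.
Extending the heads up a 4th: C5 → F5 → Bb5.

Bb5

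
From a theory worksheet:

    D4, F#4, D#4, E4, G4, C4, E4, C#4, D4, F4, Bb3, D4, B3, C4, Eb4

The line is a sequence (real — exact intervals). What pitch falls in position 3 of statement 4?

A3

The unit is 5 notes. Position-3 pitches of the 3 shown cells: D#4, C#4, B3.
One more down a 2nd gives A3.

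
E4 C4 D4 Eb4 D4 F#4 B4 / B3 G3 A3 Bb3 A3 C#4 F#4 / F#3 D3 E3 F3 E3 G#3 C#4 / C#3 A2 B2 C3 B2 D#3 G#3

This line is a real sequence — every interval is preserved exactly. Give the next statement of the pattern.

G#2 E2 F#2 G2 F#2 A#2 D#3

The 7-note cells begin on E4, B3, F#3, C#3 — each down a 4th from the last.
From G#2 the exact shape gives G#2 E2 F#2 G2 F#2 A#2 D#3.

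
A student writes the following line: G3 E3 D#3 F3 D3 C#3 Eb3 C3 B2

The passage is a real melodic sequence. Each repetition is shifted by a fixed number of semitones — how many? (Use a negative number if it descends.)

-2

Taking 3-note groups, the heads are G3, F3, Eb3: the pattern moves down a 2nd.
G3 to F3 spans -2 semitones.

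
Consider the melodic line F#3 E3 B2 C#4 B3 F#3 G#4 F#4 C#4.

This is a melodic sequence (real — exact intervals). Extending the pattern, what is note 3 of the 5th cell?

D#5

Grouping in 3s, the 3rd note of each cell is B2, F#3, C#4.
Each moves up a 5th. Continuing: G#4 → D#5.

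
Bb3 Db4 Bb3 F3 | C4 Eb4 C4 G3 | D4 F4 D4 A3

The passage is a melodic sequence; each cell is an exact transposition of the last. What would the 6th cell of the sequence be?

Unit = 4 notes; the statements start on Bb3, C4, D4, moving up a 2nd each time.
Extending up a 2nd: E4 → F#4 → G#4.
Statement 6 starts on G#4 and keeps the same exact contour: G#4 B4 G#4 D#4.

G#4 B4 G#4 D#4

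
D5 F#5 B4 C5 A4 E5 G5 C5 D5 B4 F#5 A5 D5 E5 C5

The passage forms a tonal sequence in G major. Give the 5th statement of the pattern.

Taking 5-note groups, the heads are D5, E5, F#5: the pattern moves up a 2nd.
Continuing the starts: G5 → A5.
Statement 5 starts on A5 and keeps the same diatonic contour: A5 C6 F#5 G5 E5.

A5 C6 F#5 G5 E5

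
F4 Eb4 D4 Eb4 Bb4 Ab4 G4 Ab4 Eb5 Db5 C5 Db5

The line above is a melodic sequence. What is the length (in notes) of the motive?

Try groups of 4 (3 cells in 12 notes):
F4 Eb4 D4 Eb4 | Bb4 Ab4 G4 Ab4 | Eb5 Db5 C5 Db5
Every group is a transposition up a 4th of the one before; no shorter unit works.

4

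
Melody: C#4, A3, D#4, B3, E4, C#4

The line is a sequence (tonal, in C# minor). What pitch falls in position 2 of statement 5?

E4

The unit is 2 notes. Position-2 pitches of the 3 shown cells: A3, B3, C#4.
Each moves up a 2nd. Continuing: D#4 → E4.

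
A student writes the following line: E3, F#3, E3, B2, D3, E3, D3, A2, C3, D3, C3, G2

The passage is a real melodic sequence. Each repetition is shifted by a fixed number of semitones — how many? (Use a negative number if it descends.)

-2

The 4-note cells begin on E3, D3, C3 — each down a 2nd from the last.
E3→D3 is 50 − 52 = -2 semitones.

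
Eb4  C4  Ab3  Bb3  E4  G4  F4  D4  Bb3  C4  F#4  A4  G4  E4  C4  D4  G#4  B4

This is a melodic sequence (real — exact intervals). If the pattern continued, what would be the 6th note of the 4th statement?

With 6-note cells, note 6 of each statement runs G4, A4, B4.
Each moves up a 2nd; the next is C#5.

C#5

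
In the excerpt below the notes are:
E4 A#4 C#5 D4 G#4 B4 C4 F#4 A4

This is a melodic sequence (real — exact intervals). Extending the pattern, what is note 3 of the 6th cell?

Eb4

With 3-note cells, note 3 of each statement runs C#5, B4, A4.
Extending down a 2nd: G4 → F4 → Eb4.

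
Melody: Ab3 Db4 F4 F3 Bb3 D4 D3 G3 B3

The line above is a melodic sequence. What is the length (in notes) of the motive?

3

9 notes total. Splitting into 3 groups of 3:
Ab3 Db4 F4 | F3 Bb3 D4 | D3 G3 B3
Every group is a transposition down a 3rd of the one before; no shorter unit works.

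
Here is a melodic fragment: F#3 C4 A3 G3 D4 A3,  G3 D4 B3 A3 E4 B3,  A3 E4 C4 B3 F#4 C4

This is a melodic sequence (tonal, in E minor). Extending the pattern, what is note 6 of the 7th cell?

The unit is 6 notes. Position-6 pitches of the 3 shown cells: A3, B3, C4.
Carrying that up a 2nd forward: D4 → E4 → F#4 → G4.

G4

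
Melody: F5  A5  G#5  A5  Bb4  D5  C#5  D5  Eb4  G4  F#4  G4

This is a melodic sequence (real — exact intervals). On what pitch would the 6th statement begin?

Gb2

Taking 4-note groups, the heads are F5, Bb4, Eb4: the pattern moves down a 5th.
Extending the heads down a 5th: Ab3 → Db3 → Gb2.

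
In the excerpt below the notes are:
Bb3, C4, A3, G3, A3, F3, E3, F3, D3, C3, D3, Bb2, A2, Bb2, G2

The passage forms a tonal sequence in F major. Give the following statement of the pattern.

With a 3-note motive the entries are Bb3, G3, E3, C3, A2, each down a 3rd from the previous.
So cell 6 is F2 G2 E2.

F2 G2 E2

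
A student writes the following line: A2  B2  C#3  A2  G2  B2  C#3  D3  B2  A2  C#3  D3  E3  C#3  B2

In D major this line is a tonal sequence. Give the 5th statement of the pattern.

E3 F#3 G3 E3 D3

Unit = 5 notes; the statements start on A2, B2, C#3, moving up a 2nd each time.
Continuing the starts: D3 → E3.
Statement 5 starts on E3 and keeps the same diatonic contour: E3 F#3 G3 E3 D3.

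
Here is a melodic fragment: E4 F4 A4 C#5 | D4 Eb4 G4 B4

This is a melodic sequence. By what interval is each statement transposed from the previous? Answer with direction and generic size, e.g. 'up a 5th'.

down a 2nd

Unit = 4 notes; the statements start on E4, D4, moving down a 2nd each time.
E4 to D4 is down a 2nd.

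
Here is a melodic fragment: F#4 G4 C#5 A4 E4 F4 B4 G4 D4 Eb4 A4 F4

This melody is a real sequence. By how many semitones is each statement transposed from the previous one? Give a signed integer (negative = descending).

-2

With a 4-note motive the entries are F#4, E4, D4, each down a 2nd from the previous.
Counting half-steps from F#4 to E4: -2.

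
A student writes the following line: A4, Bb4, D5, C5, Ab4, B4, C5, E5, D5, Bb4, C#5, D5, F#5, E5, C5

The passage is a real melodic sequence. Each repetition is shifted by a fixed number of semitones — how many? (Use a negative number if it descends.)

The 5-note cells begin on A4, B4, C#5 — each up a 2nd from the last.
A4 to B4 spans +2 semitones.

2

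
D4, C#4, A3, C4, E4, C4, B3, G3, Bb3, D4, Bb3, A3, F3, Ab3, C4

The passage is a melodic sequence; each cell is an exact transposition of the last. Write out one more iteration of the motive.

With a 5-note motive the entries are D4, C4, Bb3, each down a 2nd from the previous.
So cell 4 is Ab3 G3 Eb3 Gb3 Bb3.

Ab3 G3 Eb3 Gb3 Bb3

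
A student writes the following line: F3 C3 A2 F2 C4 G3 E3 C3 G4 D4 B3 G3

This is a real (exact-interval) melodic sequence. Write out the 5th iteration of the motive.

A5 E5 C#5 A4

Taking 4-note groups, the heads are F3, C4, G4: the pattern moves up a 5th.
Continuing the starts: D5 → A5.
So cell 5 is A5 E5 C#5 A4.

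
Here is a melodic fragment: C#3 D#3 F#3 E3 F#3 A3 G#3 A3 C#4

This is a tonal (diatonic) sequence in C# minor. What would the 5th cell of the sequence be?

D#4 E4 G#4

Unit = 3 notes; the statements start on C#3, E3, G#3, moving up a 3rd each time.
Extending up a 3rd: B3 → D#4.
Statement 5 starts on D#4 and keeps the same diatonic contour: D#4 E4 G#4.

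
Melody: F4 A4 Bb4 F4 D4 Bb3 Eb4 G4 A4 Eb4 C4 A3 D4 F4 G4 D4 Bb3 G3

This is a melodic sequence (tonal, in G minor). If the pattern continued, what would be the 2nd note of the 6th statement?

C4

The unit is 6 notes. Position-2 pitches of the 3 shown cells: A4, G4, F4.
Each moves down a 2nd. Continuing: Eb4 → D4 → C4.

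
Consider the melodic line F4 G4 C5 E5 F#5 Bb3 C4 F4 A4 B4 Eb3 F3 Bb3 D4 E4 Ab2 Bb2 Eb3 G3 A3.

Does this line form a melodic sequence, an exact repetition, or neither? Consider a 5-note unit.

sequence

Each 5-note cell is the previous one transposed down a 5th.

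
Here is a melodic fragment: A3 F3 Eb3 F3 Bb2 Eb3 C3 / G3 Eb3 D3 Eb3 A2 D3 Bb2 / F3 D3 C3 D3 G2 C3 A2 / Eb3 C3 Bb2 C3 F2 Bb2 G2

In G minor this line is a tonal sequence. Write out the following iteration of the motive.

With a 7-note motive the entries are A3, G3, F3, Eb3, each down a 2nd from the previous.
So cell 5 is D3 Bb2 A2 Bb2 Eb2 A2 F2.

D3 Bb2 A2 Bb2 Eb2 A2 F2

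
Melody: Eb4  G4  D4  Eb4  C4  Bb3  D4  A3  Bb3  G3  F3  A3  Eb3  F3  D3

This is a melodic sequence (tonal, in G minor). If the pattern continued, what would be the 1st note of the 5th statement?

Grouping in 5s, the 1st note of each cell is Eb4, Bb3, F3.
Carrying that down a 4th forward: C3 → G2.

G2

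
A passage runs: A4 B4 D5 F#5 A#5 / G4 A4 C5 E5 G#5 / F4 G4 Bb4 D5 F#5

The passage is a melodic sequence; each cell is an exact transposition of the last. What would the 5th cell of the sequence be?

Db4 Eb4 Gb4 Bb4 D5

With a 5-note motive the entries are A4, G4, F4, each down a 2nd from the previous.
Continuing the starts: Eb4 → Db4.
From Db4 the exact shape gives Db4 Eb4 Gb4 Bb4 D5.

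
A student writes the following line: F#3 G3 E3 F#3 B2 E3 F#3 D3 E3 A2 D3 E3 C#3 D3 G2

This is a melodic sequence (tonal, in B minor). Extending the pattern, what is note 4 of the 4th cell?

Grouping in 5s, the 4th note of each cell is F#3, E3, D3.
One more down a 2nd gives C#3.

C#3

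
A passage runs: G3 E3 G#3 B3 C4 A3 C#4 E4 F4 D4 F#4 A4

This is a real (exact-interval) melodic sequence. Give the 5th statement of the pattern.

The 4-note cells begin on G3, C4, F4 — each up a 4th from the last.
Carrying on: Bb4 → Eb5.
Statement 5 starts on Eb5 and keeps the same exact contour: Eb5 C5 E5 G5.

Eb5 C5 E5 G5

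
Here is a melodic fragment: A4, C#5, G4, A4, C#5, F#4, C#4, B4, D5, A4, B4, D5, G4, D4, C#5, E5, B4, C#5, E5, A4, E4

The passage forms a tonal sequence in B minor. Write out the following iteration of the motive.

D5 F#5 C#5 D5 F#5 B4 F#4

Taking 7-note groups, the heads are A4, B4, C#5: the pattern moves up a 2nd.
Statement 4 starts on D5 and keeps the same diatonic contour: D5 F#5 C#5 D5 F#5 B4 F#4.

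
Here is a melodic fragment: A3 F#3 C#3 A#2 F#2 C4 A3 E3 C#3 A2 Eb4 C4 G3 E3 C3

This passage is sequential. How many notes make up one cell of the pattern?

There are 15 notes; a 5-note unit gives 3 cells:
A3 F#3 C#3 A#2 F#2 | C4 A3 E3 C#3 A2 | Eb4 C4 G3 E3 C3
Every group is a transposition up a 3rd of the one before; no shorter unit works.

5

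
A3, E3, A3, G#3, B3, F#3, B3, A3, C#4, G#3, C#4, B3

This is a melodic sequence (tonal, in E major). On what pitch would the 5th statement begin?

With a 4-note motive the entries are A3, B3, C#4, each up a 2nd from the previous.
Continuing: D#4 → E4. Statement 5 starts on E4.

E4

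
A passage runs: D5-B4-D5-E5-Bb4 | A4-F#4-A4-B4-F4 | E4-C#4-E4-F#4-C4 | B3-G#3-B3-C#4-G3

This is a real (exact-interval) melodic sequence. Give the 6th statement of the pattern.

Unit = 5 notes; the statements start on D5, A4, E4, B3, moving down a 4th each time.
Carrying on: F#3 → C#3.
From C#3 the exact shape gives C#3 A#2 C#3 D#3 A2.

C#3 A#2 C#3 D#3 A2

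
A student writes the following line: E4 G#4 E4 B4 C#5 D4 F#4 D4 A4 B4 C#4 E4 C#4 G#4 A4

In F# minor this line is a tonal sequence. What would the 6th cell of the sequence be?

G#3 B3 G#3 D4 E4

Unit = 5 notes; the statements start on E4, D4, C#4, moving down a 2nd each time.
Extending down a 2nd: B3 → A3 → G#3.
Statement 6 starts on G#3 and keeps the same diatonic contour: G#3 B3 G#3 D4 E4.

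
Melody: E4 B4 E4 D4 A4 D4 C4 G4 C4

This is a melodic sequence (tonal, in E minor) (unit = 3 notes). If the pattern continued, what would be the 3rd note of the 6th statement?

G3

Grouping in 3s, the 3rd note of each cell is E4, D4, C4.
Each moves down a 2nd. Continuing: B3 → A3 → G3.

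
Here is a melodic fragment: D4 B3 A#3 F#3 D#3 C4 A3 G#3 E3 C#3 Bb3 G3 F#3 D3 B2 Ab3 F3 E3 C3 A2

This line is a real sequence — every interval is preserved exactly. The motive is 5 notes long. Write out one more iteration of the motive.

Unit = 5 notes; the statements start on D4, C4, Bb3, Ab3, moving down a 2nd each time.
Statement 5 starts on Gb3 and keeps the same exact contour: Gb3 Eb3 D3 Bb2 G2.

Gb3 Eb3 D3 Bb2 G2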